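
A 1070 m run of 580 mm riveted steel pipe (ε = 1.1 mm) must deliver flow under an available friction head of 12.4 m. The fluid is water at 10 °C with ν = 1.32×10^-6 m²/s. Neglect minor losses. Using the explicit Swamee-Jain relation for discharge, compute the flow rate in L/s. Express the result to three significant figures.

Swamee-Jain (Type II): Q = -0.965·√(gD⁵h_f/L)·ln[ε/(3.7D) + √(3.17ν²L/(gD³h_f))]
√(gD⁵h_f/L) = √(9.81·0.580⁵·12.4/1070) = 0.08638
ε/(3.7D) = 5.13×10^-4; √(3.17ν²L/(gD³h_f)) = 1.58×10^-5
Q = -0.965·0.08638·ln(5.284×10^-4) = 0.6290 m³/s
Check: V = 2.38 m/s, Re = 1.05×10^6, f = 0.02335, h_f = 12.4 m ≈ 12.4 m ✓

Q ≈ 629 L/s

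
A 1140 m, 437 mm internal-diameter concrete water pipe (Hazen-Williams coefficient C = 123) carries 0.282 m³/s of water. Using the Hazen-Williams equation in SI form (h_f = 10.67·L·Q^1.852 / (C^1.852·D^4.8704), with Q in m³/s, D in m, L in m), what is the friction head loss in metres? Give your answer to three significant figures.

h_f = 10.67·1140·0.282^1.852 / (123^1.852·0.437^4.8704) = 8.860 m

h_f ≈ 8.86 m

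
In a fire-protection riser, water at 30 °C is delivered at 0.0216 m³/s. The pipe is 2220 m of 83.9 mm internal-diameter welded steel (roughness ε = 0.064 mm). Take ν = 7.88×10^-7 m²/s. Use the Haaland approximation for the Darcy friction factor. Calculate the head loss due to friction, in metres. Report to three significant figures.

h_f ≈ 395 m

V = 4Q/(πD²) = 4·0.0216/(π·0.0839²) = 3.907 m/s
Re = VD/ν = 3.907·0.0839/7.88×10^-7 = 4.16×10^5 → turbulent
ε/D = 0.064/83.9 = 7.63×10^-4
Haaland: f = 0.01919
h_f = f(L/D)V²/(2g) = 0.01919·(2220/0.0839)·3.907²/(2·9.81) = 395.1 m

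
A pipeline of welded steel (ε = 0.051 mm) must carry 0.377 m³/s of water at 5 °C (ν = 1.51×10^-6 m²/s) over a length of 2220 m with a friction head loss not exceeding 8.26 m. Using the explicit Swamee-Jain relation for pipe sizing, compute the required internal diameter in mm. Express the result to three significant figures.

D ≈ 543 mm

Swamee-Jain (Type III): D = 0.66·[ε^1.25·(LQ²/(gh_f))^4.75 + ν·Q^9.4·(L/(gh_f))^5.2]^0.04
LQ²/(gh_f) = 3.894; L/(gh_f) = 27.40
Term 1 = ε^1.25·(…)^4.75 = 0.00275; Term 2 = ν·Q^9.4·(…)^5.2 = 0.00471
D = 0.66·(0.00275 + 0.00471)^0.04 = 0.5425 m = 543 mm
Check: V = 1.63 m/s, Re = 5.86×10^5, f = 0.01414, h_f = 7.84 m ≈ 8.26 m ✓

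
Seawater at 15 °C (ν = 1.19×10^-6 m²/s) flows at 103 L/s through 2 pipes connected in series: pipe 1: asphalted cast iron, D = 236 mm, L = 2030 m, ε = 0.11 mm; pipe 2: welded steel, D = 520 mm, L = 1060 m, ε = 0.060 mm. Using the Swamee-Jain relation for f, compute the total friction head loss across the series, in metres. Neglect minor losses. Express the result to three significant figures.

Pipe 1: V = 2.355 m/s, Re = 4.67×10^5, ε/D = 4.66×10^-4, f = 0.01763, h_1 = f(L/D)V²/2g = 42.84 m
Pipe 2: V = 0.4850 m/s, Re = 2.12×10^5, ε/D = 1.15×10^-4, f = 0.01637, h_2 = f(L/D)V²/2g = 0.4000 m
Series → Q common, losses add: H = Σh = 43.24 m

H ≈ 43.2 m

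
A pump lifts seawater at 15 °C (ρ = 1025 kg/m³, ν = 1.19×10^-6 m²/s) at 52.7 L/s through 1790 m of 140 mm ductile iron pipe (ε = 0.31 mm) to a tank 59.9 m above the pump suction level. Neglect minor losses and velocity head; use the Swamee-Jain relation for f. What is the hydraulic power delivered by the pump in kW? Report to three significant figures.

P_hyd ≈ 131 kW

V = 4Q/(πD²) = 3.423 m/s; Re = 4.03×10^5; ε/D = 0.00221; f = 0.02461
h_f = f(L/D)V²/2g = 188.0 m
Total head H = z + h_f = 59.9 + 188.0 = 247.9 m
P_hyd = ρgQH = 1025·9.81·0.0527·247.9 = 131.4 kW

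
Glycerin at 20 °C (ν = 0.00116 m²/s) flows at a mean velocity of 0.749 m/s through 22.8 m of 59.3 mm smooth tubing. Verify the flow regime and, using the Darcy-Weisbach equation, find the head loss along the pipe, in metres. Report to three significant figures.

Re = VD/ν = 0.749·0.05930/0.00116 = 38.3 → laminar (Re < 2300)
f = 64/Re = 1.671
h_f = f(L/D)V²/(2g) = 1.671·(22.8/0.05930)·0.749²/(2·9.81) = 18.38 m

h_f ≈ 18.4 m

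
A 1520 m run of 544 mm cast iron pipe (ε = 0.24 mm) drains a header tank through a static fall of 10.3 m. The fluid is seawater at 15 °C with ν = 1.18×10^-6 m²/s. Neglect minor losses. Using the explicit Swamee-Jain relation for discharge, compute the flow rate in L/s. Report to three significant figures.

Swamee-Jain (Type II): Q = -0.965·√(gD⁵h_f/L)·ln[ε/(3.7D) + √(3.17ν²L/(gD³h_f))]
√(gD⁵h_f/L) = √(9.81·0.544⁵·10.3/1520) = 0.05628
ε/(3.7D) = 1.19×10^-4; √(3.17ν²L/(gD³h_f)) = 2.03×10^-5
Q = -0.965·0.05628·ln(1.395×10^-4) = 0.4821 m³/s
Check: V = 2.07 m/s, Re = 9.56×10^5, f = 0.01691, h_f = 10.4 m ≈ 10.3 m ✓

Q ≈ 482 L/s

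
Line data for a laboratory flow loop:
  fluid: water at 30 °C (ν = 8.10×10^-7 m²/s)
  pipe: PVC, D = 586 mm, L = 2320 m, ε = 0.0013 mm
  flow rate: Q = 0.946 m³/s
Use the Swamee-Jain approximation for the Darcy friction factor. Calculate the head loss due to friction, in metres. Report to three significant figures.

h_f ≈ 25.0 m

V = 4Q/(πD²) = 4·0.946/(π·0.586²) = 3.508 m/s
Re = VD/ν = 3.508·0.586/8.10×10^-7 = 2.54×10^6 → turbulent
ε/D = 0.0013/586 = 2.22×10^-6
Swamee-Jain: f = 0.01008
h_f = f(L/D)V²/(2g) = 0.01008·(2320/0.586)·3.508²/(2·9.81) = 25.03 m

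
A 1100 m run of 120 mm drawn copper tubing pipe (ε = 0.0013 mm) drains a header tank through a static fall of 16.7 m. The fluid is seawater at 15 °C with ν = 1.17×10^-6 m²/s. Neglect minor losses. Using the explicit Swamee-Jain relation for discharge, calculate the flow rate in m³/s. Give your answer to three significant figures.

Q ≈ 0.0166 m³/s

Swamee-Jain (Type II): Q = -0.965·√(gD⁵h_f/L)·ln[ε/(3.7D) + √(3.17ν²L/(gD³h_f))]
√(gD⁵h_f/L) = √(9.81·0.120⁵·16.7/1100) = 0.001925
ε/(3.7D) = 2.93×10^-6; √(3.17ν²L/(gD³h_f)) = 1.30×10^-4
Q = -0.965·0.001925·ln(1.328×10^-4) = 0.01658 m³/s
Check: V = 1.47 m/s, Re = 1.50×10^5, f = 0.01652, h_f = 16.6 m ≈ 16.7 m ✓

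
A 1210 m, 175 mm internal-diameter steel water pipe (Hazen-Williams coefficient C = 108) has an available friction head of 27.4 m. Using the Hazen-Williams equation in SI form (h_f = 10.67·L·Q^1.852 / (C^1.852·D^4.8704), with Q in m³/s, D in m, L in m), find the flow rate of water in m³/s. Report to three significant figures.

Q ≈ 0.0398 m³/s

Rearranging: Q = [h_f·C^1.852·D^4.8704 / (10.67·L)]^(1/1.852)
Q = [27.4·108^1.852·0.175^4.8704 / (10.67·1210)]^0.540 = 0.03975 m³/s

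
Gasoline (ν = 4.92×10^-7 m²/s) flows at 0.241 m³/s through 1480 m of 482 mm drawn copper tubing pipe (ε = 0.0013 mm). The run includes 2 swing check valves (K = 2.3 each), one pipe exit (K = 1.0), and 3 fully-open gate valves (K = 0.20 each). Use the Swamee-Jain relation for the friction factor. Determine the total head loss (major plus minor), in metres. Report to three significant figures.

H_L ≈ 3.61 m

V = 4Q/(πD²) = 1.321 m/s; V²/2g = 0.08891 m
Re = 1.29×10^6, ε/D = 2.70×10^-6 → f = 0.01120 (Swamee-Jain)
Major: h_f = f(L/D)·V²/2g = 0.01120·3071·0.08891 = 3.058 m
Minor: ΣK = 6.20; h_m = ΣK·V²/2g = 0.5513 m
Total H_L = 3.058 + 0.5513 = 3.609 m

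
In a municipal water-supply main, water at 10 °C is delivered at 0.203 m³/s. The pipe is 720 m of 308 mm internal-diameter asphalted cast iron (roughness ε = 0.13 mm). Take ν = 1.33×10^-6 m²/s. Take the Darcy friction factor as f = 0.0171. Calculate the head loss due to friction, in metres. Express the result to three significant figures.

V = 4Q/(πD²) = 4·0.203/(π·0.308²) = 2.725 m/s
h_f = f(L/D)V²/(2g) = 0.01710·(720/0.308)·2.725²/(2·9.81) = 15.12 m

h_f ≈ 15.1 m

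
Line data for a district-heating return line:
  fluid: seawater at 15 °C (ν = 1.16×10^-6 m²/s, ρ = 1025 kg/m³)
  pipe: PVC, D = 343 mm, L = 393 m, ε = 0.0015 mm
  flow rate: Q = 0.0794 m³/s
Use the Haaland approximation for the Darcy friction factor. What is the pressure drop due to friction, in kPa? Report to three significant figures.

Δp ≈ 6.43 kPa

V = 4Q/(πD²) = 4·0.0794/(π·0.343²) = 0.8593 m/s
Re = VD/ν = 0.8593·0.343/1.16×10^-6 = 2.54×10^5 → turbulent
ε/D = 0.0015/343 = 4.37×10^-6
Haaland: f = 0.01483
h_f = f(L/D)V²/(2g) = 0.01483·(393/0.343)·0.8593²/(2·9.81) = 0.6395 m
Δp = ρg·h_f = 1025·9.81·0.6395 = 6.430 kPa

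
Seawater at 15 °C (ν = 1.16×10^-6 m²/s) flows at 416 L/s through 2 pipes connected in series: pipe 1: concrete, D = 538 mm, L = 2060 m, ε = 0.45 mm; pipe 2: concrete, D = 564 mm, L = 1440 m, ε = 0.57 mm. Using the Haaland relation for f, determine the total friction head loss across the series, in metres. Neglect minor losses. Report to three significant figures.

Pipe 1: V = 1.830 m/s, Re = 8.49×10^5, ε/D = 8.36×10^-4, f = 0.01920, h_1 = f(L/D)V²/2g = 12.55 m
Pipe 2: V = 1.665 m/s, Re = 8.10×10^5, ε/D = 0.00101, f = 0.02005, h_2 = f(L/D)V²/2g = 7.234 m
Series → Q common, losses add: H = Σh = 19.78 m

H ≈ 19.8 m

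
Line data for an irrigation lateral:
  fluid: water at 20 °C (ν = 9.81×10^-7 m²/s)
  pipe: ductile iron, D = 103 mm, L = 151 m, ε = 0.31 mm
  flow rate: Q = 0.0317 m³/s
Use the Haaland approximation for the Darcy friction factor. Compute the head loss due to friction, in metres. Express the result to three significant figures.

V = 4Q/(πD²) = 4·0.0317/(π·0.103²) = 3.804 m/s
Re = VD/ν = 3.804·0.103/9.81×10^-7 = 3.99×10^5 → turbulent
ε/D = 0.31/103 = 0.00301
Haaland: f = 0.02655
h_f = f(L/D)V²/(2g) = 0.02655·(151/0.103)·3.804²/(2·9.81) = 28.71 m

h_f ≈ 28.7 m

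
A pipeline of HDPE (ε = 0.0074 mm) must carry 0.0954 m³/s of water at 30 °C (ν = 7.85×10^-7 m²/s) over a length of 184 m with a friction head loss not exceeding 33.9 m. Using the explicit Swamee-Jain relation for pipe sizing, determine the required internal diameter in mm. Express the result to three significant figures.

Swamee-Jain (Type III): D = 0.66·[ε^1.25·(LQ²/(gh_f))^4.75 + ν·Q^9.4·(L/(gh_f))^5.2]^0.04
LQ²/(gh_f) = 0.005036; L/(gh_f) = 0.5533
Term 1 = ε^1.25·(…)^4.75 = 4.69×10^-18; Term 2 = ν·Q^9.4·(…)^5.2 = 9.25×10^-18
D = 0.66·(4.69×10^-18 + 9.25×10^-18)^0.04 = 0.1397 m = 140 mm
Check: V = 6.22 m/s, Re = 1.11×10^6, f = 0.01260, h_f = 32.7 m ≈ 33.9 m ✓

D ≈ 140 mm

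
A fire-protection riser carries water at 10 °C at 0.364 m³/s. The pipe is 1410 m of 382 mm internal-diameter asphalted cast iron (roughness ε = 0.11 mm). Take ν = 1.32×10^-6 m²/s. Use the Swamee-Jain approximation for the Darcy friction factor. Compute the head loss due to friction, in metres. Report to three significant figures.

h_f ≈ 29.8 m

V = 4Q/(πD²) = 4·0.364/(π·0.382²) = 3.176 m/s
Re = VD/ν = 3.176·0.382/1.32×10^-6 = 9.19×10^5 → turbulent
ε/D = 0.11/382 = 2.88×10^-4
Swamee-Jain: f = 0.01571
h_f = f(L/D)V²/(2g) = 0.01571·(1410/0.382)·3.176²/(2·9.81) = 29.81 m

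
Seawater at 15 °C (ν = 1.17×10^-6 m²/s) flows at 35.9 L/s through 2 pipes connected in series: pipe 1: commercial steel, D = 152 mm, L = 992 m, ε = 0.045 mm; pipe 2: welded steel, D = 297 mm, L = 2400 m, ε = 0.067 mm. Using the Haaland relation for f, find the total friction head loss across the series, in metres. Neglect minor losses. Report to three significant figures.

H ≈ 24.2 m

Pipe 1: V = 1.978 m/s, Re = 2.57×10^5, ε/D = 2.96×10^-4, f = 0.01702, h_1 = f(L/D)V²/2g = 22.16 m
Pipe 2: V = 0.5182 m/s, Re = 1.32×10^5, ε/D = 2.26×10^-4, f = 0.01806, h_2 = f(L/D)V²/2g = 1.997 m
Series → Q common, losses add: H = Σh = 24.16 m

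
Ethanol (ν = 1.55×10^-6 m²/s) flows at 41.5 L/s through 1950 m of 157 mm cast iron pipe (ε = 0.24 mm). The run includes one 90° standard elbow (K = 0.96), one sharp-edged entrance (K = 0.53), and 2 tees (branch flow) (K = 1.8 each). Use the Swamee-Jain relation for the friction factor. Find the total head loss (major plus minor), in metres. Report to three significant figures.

V = 4Q/(πD²) = 2.144 m/s; V²/2g = 0.2342 m
Re = 2.17×10^5, ε/D = 0.00153 → f = 0.02298 (Swamee-Jain)
Major: h_f = f(L/D)·V²/2g = 0.02298·12420·0.2342 = 66.86 m
Minor: ΣK = 5.09; h_m = ΣK·V²/2g = 1.192 m
Total H_L = 66.86 + 1.192 = 68.06 m

H_L ≈ 68.1 m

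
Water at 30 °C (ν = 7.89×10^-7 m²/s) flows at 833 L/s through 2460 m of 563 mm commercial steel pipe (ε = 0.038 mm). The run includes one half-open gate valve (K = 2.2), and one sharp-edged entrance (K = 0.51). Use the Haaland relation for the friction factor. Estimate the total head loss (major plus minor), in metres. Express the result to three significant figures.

V = 4Q/(πD²) = 3.346 m/s; V²/2g = 0.5707 m
Re = 2.39×10^6, ε/D = 6.75×10^-5 → f = 0.01198 (Haaland)
Major: h_f = f(L/D)·V²/2g = 0.01198·4369·0.5707 = 29.86 m
Minor: ΣK = 2.71; h_m = ΣK·V²/2g = 1.546 m
Total H_L = 29.86 + 1.546 = 31.41 m

H_L ≈ 31.4 m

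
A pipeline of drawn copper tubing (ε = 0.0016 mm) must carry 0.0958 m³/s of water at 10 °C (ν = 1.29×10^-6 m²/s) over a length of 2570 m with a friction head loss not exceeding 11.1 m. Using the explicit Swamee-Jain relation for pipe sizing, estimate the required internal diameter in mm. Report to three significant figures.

D ≈ 307 mm

Swamee-Jain (Type III): D = 0.66·[ε^1.25·(LQ²/(gh_f))^4.75 + ν·Q^9.4·(L/(gh_f))^5.2]^0.04
LQ²/(gh_f) = 0.2166; L/(gh_f) = 23.60
Term 1 = ε^1.25·(…)^4.75 = 3.98×10^-11; Term 2 = ν·Q^9.4·(…)^5.2 = 4.73×10^-9
D = 0.66·(3.98×10^-11 + 4.73×10^-9)^0.04 = 0.3067 m = 307 mm
Check: V = 1.30 m/s, Re = 3.08×10^5, f = 0.01436, h_f = 10.3 m ≈ 11.1 m ✓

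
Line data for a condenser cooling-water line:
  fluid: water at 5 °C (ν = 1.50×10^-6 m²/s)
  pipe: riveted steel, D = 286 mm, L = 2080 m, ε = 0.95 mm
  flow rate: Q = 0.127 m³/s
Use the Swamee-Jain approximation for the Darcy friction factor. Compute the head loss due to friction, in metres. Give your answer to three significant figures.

V = 4Q/(πD²) = 4·0.127/(π·0.286²) = 1.977 m/s
Re = VD/ν = 1.977·0.286/1.50×10^-6 = 3.77×10^5 → turbulent
ε/D = 0.95/286 = 0.00332
Swamee-Jain: f = 0.02739
h_f = f(L/D)V²/(2g) = 0.02739·(2080/0.286)·1.977²/(2·9.81) = 39.68 m

h_f ≈ 39.7 m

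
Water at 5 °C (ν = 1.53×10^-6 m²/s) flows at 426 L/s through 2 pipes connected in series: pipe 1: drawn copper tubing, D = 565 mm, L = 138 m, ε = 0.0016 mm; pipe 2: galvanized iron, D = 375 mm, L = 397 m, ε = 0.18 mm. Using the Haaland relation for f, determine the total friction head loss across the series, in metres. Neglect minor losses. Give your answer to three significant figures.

Pipe 1: V = 1.699 m/s, Re = 6.27×10^5, ε/D = 2.83×10^-6, f = 0.01258, h_1 = f(L/D)V²/2g = 0.4523 m
Pipe 2: V = 3.857 m/s, Re = 9.45×10^5, ε/D = 4.80×10^-4, f = 0.01706, h_2 = f(L/D)V²/2g = 13.69 m
Series → Q common, losses add: H = Σh = 14.15 m

H ≈ 14.1 m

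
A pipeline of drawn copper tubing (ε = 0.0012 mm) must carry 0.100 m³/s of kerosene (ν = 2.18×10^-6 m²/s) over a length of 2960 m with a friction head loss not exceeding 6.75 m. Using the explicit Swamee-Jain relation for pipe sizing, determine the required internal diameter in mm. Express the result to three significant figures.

D ≈ 363 mm

Swamee-Jain (Type III): D = 0.66·[ε^1.25·(LQ²/(gh_f))^4.75 + ν·Q^9.4·(L/(gh_f))^5.2]^0.04
LQ²/(gh_f) = 0.4470; L/(gh_f) = 44.70
Term 1 = ε^1.25·(…)^4.75 = 8.67×10^-10; Term 2 = ν·Q^9.4·(…)^5.2 = 3.31×10^-7
D = 0.66·(8.67×10^-10 + 3.31×10^-7)^0.04 = 0.3634 m = 363 mm
Check: V = 0.964 m/s, Re = 1.61×10^5, f = 0.01624, h_f = 6.27 m ≈ 6.75 m ✓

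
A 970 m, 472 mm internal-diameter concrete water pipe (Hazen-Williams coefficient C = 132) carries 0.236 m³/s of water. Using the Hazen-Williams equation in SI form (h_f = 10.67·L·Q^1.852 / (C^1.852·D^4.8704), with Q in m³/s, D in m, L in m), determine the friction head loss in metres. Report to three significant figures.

h_f ≈ 3.27 m

h_f = 10.67·970·0.236^1.852 / (132^1.852·0.472^4.8704) = 3.268 m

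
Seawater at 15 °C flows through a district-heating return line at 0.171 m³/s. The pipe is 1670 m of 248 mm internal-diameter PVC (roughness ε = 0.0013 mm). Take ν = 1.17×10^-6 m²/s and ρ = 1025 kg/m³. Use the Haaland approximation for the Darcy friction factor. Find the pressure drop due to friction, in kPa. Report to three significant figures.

Δp ≈ 529 kPa

V = 4Q/(πD²) = 4·0.171/(π·0.248²) = 3.540 m/s
Re = VD/ν = 3.540·0.248/1.17×10^-6 = 7.50×10^5 → turbulent
ε/D = 0.0013/248 = 5.24×10^-6
Haaland: f = 0.01224
h_f = f(L/D)V²/(2g) = 0.01224·(1670/0.248)·3.540²/(2·9.81) = 52.65 m
Δp = ρg·h_f = 1025·9.81·52.65 = 529.4 kPa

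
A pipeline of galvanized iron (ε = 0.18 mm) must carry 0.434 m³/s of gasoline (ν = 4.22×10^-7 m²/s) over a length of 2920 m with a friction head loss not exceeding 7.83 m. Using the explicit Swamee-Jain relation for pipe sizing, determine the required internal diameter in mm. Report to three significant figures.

Swamee-Jain (Type III): D = 0.66·[ε^1.25·(LQ²/(gh_f))^4.75 + ν·Q^9.4·(L/(gh_f))^5.2]^0.04
LQ²/(gh_f) = 7.160; L/(gh_f) = 38.01
Term 1 = ε^1.25·(…)^4.75 = 0.240; Term 2 = ν·Q^9.4·(…)^5.2 = 0.0271
D = 0.66·(0.240 + 0.0271)^0.04 = 0.6260 m = 626 mm
Check: V = 1.41 m/s, Re = 2.09×10^6, f = 0.01525, h_f = 7.21 m ≈ 7.83 m ✓

D ≈ 626 mm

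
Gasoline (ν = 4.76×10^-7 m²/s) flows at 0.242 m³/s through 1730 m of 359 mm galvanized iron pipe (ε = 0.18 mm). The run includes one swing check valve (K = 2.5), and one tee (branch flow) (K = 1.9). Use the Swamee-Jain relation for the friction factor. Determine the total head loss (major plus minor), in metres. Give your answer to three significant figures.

H_L ≈ 25.2 m

V = 4Q/(πD²) = 2.391 m/s; V²/2g = 0.2913 m
Re = 1.80×10^6, ε/D = 5.01×10^-4 → f = 0.01707 (Swamee-Jain)
Major: h_f = f(L/D)·V²/2g = 0.01707·4819·0.2913 = 23.96 m
Minor: ΣK = 4.40; h_m = ΣK·V²/2g = 1.282 m
Total H_L = 23.96 + 1.282 = 25.25 m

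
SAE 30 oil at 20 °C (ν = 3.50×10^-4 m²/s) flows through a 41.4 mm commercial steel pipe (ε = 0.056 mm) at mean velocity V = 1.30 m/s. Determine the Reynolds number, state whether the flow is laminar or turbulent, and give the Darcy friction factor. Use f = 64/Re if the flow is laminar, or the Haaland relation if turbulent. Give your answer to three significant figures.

Re ≈ 154; laminar; f = 64/Re ≈ 0.416

Re = VD/ν = 1.300·0.0414/3.50×10^-4 = 154
Re < 2300 → laminar → f = 64/Re = 0.4162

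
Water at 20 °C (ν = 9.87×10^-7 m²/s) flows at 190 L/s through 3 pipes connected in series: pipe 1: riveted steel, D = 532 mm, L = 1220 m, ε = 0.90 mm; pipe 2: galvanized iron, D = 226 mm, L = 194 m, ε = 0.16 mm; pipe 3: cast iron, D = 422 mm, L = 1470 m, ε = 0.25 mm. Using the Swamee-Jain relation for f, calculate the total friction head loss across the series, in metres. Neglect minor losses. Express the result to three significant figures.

Pipe 1: V = 0.8548 m/s, Re = 4.61×10^5, ε/D = 0.00169, f = 0.02298, h_1 = f(L/D)V²/2g = 1.962 m
Pipe 2: V = 4.736 m/s, Re = 1.08×10^6, ε/D = 7.08×10^-4, f = 0.01854, h_2 = f(L/D)V²/2g = 18.19 m
Pipe 3: V = 1.358 m/s, Re = 5.81×10^5, ε/D = 5.92×10^-4, f = 0.01822, h_3 = f(L/D)V²/2g = 5.968 m
Series → Q common, losses add: H = Σh = 26.12 m

H ≈ 26.1 m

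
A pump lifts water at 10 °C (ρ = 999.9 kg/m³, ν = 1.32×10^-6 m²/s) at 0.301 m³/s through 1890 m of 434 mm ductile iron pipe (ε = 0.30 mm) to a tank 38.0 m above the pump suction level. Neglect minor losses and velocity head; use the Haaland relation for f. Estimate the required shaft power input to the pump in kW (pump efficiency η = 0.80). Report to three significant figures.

P_shaft ≈ 203 kW

V = 4Q/(πD²) = 2.035 m/s; Re = 6.69×10^5; ε/D = 6.91×10^-4; f = 0.01853
h_f = f(L/D)V²/2g = 17.03 m
Total head H = z + h_f = 38.0 + 17.03 = 55.03 m
P_hyd = ρgQH = 999.9·9.81·0.301·55.03 = 162.5 kW
P_shaft = P_hyd/η = 162.5/0.80 = 203.1 kW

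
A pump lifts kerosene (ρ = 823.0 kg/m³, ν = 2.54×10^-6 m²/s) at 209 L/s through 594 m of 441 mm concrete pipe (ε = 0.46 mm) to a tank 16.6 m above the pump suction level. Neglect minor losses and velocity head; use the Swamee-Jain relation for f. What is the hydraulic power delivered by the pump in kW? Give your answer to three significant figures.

P_hyd ≈ 32.6 kW

V = 4Q/(πD²) = 1.368 m/s; Re = 2.38×10^5; ε/D = 0.00104; f = 0.02116
h_f = f(L/D)V²/2g = 2.719 m
Total head H = z + h_f = 16.6 + 2.719 = 19.32 m
P_hyd = ρgQH = 823.0·9.81·0.209·19.32 = 32.60 kW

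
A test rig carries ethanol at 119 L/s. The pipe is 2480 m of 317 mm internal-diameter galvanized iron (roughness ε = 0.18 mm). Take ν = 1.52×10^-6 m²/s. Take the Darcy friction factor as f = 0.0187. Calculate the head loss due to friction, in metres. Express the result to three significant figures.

h_f ≈ 17.0 m

V = 4Q/(πD²) = 4·0.119/(π·0.317²) = 1.508 m/s
h_f = f(L/D)V²/(2g) = 0.01870·(2480/0.317)·1.508²/(2·9.81) = 16.95 m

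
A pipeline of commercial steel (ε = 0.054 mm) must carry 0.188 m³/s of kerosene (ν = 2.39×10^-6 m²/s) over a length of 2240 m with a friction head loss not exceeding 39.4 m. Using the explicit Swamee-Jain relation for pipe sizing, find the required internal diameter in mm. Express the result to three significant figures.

Swamee-Jain (Type III): D = 0.66·[ε^1.25·(LQ²/(gh_f))^4.75 + ν·Q^9.4·(L/(gh_f))^5.2]^0.04
LQ²/(gh_f) = 0.2048; L/(gh_f) = 5.795
Term 1 = ε^1.25·(…)^4.75 = 2.48×10^-9; Term 2 = ν·Q^9.4·(…)^5.2 = 3.34×10^-9
D = 0.66·(2.48×10^-9 + 3.34×10^-9)^0.04 = 0.3091 m = 309 mm
Check: V = 2.50 m/s, Re = 3.24×10^5, f = 0.01596, h_f = 37.0 m ≈ 39.4 m ✓

D ≈ 309 mm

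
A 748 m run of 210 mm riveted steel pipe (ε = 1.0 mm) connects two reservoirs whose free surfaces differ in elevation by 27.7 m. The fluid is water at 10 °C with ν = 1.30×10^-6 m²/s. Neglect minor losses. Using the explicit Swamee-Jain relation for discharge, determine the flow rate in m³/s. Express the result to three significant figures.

Q ≈ 0.0779 m³/s

Swamee-Jain (Type II): Q = -0.965·√(gD⁵h_f/L)·ln[ε/(3.7D) + √(3.17ν²L/(gD³h_f))]
√(gD⁵h_f/L) = √(9.81·0.210⁵·27.7/748) = 0.01218
ε/(3.7D) = 0.00129; √(3.17ν²L/(gD³h_f)) = 3.99×10^-5
Q = -0.965·0.01218·ln(0.001327) = 0.07787 m³/s
Check: V = 2.25 m/s, Re = 3.63×10^5, f = 0.03032, h_f = 27.8 m ≈ 27.7 m ✓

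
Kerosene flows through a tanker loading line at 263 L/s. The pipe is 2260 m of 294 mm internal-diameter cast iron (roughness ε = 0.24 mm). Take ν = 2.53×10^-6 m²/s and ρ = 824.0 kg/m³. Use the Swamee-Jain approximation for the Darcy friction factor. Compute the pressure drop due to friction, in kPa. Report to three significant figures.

Δp ≈ 931 kPa

V = 4Q/(πD²) = 4·0.263/(π·0.294²) = 3.874 m/s
Re = VD/ν = 3.874·0.294/2.53×10^-6 = 4.50×10^5 → turbulent
ε/D = 0.24/294 = 8.16×10^-4
Swamee-Jain: f = 0.01959
h_f = f(L/D)V²/(2g) = 0.01959·(2260/0.294)·3.874²/(2·9.81) = 115.2 m
Δp = ρg·h_f = 824.0·9.81·115.2 = 931.0 kPa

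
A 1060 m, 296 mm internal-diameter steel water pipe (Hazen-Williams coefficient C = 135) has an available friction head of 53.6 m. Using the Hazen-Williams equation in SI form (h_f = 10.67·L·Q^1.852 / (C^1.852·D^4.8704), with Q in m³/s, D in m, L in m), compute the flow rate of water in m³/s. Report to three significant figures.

Rearranging: Q = [h_f·C^1.852·D^4.8704 / (10.67·L)]^(1/1.852)
Q = [53.6·135^1.852·0.296^4.8704 / (10.67·1060)]^0.540 = 0.3054 m³/s

Q ≈ 0.305 m³/s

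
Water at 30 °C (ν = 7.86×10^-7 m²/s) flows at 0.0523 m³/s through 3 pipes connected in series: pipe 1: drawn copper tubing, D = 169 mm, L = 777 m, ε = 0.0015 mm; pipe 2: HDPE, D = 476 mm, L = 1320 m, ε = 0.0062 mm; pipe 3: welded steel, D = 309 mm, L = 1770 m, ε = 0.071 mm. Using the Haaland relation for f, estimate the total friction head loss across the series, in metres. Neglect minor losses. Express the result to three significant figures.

Pipe 1: V = 2.332 m/s, Re = 5.01×10^5, ε/D = 8.88×10^-6, f = 0.01316, h_1 = f(L/D)V²/2g = 16.76 m
Pipe 2: V = 0.2939 m/s, Re = 1.78×10^5, ε/D = 1.30×10^-5, f = 0.01593, h_2 = f(L/D)V²/2g = 0.1945 m
Pipe 3: V = 0.6974 m/s, Re = 2.74×10^5, ε/D = 2.30×10^-4, f = 0.01645, h_3 = f(L/D)V²/2g = 2.336 m
Series → Q common, losses add: H = Σh = 19.29 m

H ≈ 19.3 m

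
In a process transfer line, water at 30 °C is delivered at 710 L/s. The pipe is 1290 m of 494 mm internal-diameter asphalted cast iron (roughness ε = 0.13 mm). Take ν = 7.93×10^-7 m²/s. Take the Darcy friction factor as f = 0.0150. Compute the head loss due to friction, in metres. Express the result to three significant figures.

h_f ≈ 27.4 m

V = 4Q/(πD²) = 4·0.710/(π·0.494²) = 3.704 m/s
h_f = f(L/D)V²/(2g) = 0.01500·(1290/0.494)·3.704²/(2·9.81) = 27.40 m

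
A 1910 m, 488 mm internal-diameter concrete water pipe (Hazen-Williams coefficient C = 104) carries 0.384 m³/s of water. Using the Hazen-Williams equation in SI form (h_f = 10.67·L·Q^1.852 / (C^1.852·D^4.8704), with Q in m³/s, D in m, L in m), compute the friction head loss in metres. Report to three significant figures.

h_f = 10.67·1910·0.384^1.852 / (104^1.852·0.488^4.8704) = 20.96 m

h_f ≈ 21.0 m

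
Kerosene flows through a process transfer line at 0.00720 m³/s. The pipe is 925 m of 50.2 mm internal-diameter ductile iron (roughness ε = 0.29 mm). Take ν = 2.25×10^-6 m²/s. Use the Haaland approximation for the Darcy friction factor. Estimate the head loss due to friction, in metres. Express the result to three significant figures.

V = 4Q/(πD²) = 4·0.00720/(π·0.0502²) = 3.638 m/s
Re = VD/ν = 3.638·0.0502/2.25×10^-6 = 8.12×10^4 → turbulent
ε/D = 0.29/50.2 = 0.00578
Haaland: f = 0.03276
h_f = f(L/D)V²/(2g) = 0.03276·(925/0.0502)·3.638²/(2·9.81) = 407.1 m

h_f ≈ 407 m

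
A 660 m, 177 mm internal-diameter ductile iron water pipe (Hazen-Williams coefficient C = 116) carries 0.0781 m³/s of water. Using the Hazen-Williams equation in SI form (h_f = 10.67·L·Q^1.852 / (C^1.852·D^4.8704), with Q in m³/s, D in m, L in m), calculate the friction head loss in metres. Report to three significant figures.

h_f = 10.67·660·0.0781^1.852 / (116^1.852·0.177^4.8704) = 43.27 m

h_f ≈ 43.3 m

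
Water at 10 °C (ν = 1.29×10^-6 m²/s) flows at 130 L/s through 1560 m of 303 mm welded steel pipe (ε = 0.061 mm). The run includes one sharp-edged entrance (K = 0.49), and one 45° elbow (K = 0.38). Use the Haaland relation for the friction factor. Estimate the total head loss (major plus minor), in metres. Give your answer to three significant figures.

H_L ≈ 13.4 m

V = 4Q/(πD²) = 1.803 m/s; V²/2g = 0.1657 m
Re = 4.23×10^5, ε/D = 2.01×10^-4 → f = 0.01552 (Haaland)
Major: h_f = f(L/D)·V²/2g = 0.01552·5149·0.1657 = 13.24 m
Minor: ΣK = 0.870; h_m = ΣK·V²/2g = 0.1441 m
Total H_L = 13.24 + 0.1441 = 13.39 m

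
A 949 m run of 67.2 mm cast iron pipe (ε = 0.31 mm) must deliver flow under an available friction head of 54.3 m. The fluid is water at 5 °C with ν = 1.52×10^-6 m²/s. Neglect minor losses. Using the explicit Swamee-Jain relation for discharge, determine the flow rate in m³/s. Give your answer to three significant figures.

Swamee-Jain (Type II): Q = -0.965·√(gD⁵h_f/L)·ln[ε/(3.7D) + √(3.17ν²L/(gD³h_f))]
√(gD⁵h_f/L) = √(9.81·0.0672⁵·54.3/949) = 8.771×10^-4
ε/(3.7D) = 0.00125; √(3.17ν²L/(gD³h_f)) = 2.07×10^-4
Q = -0.965·8.771×10^-4·ln(0.001454) = 0.005530 m³/s
Check: V = 1.56 m/s, Re = 6.89×10^4, f = 0.03135, h_f = 54.9 m ≈ 54.3 m ✓

Q ≈ 0.00553 m³/s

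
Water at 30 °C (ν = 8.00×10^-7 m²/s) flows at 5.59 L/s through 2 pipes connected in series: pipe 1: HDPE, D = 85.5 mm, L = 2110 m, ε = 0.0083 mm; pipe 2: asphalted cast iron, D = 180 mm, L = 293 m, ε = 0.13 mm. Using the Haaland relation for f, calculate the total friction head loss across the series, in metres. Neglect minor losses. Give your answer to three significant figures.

H ≈ 21.7 m

Pipe 1: V = 0.9736 m/s, Re = 1.04×10^5, ε/D = 9.71×10^-5, f = 0.01812, h_1 = f(L/D)V²/2g = 21.60 m
Pipe 2: V = 0.2197 m/s, Re = 4.94×10^4, ε/D = 7.22×10^-4, f = 0.02297, h_2 = f(L/D)V²/2g = 0.09195 m
Series → Q common, losses add: H = Σh = 21.69 m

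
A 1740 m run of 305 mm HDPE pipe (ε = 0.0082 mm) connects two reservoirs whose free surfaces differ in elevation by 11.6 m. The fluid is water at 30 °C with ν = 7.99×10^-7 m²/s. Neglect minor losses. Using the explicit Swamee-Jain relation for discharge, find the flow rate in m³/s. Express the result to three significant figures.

Swamee-Jain (Type II): Q = -0.965·√(gD⁵h_f/L)·ln[ε/(3.7D) + √(3.17ν²L/(gD³h_f))]
√(gD⁵h_f/L) = √(9.81·0.305⁵·11.6/1740) = 0.01314
ε/(3.7D) = 7.27×10^-6; √(3.17ν²L/(gD³h_f)) = 3.30×10^-5
Q = -0.965·0.01314·ln(4.029×10^-5) = 0.1283 m³/s
Check: V = 1.76 m/s, Re = 6.70×10^5, f = 0.01293, h_f = 11.6 m ≈ 11.6 m ✓

Q ≈ 0.128 m³/s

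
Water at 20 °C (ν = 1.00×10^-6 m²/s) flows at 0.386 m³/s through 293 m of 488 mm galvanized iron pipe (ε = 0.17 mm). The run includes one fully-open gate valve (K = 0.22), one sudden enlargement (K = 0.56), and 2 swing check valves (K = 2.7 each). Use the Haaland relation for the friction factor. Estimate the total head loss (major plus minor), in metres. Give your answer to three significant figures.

V = 4Q/(πD²) = 2.064 m/s; V²/2g = 0.2171 m
Re = 1.01×10^6, ε/D = 3.48×10^-4 → f = 0.01602 (Haaland)
Major: h_f = f(L/D)·V²/2g = 0.01602·600.4·0.2171 = 2.088 m
Minor: ΣK = 6.18; h_m = ΣK·V²/2g = 1.342 m
Total H_L = 2.088 + 1.342 = 3.430 m

H_L ≈ 3.43 m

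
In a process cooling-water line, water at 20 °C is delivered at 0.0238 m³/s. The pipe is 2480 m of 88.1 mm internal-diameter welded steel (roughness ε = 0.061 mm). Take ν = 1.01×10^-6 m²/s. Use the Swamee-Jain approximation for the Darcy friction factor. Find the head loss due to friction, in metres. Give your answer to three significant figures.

V = 4Q/(πD²) = 4·0.0238/(π·0.0881²) = 3.904 m/s
Re = VD/ν = 3.904·0.0881/1.01×10^-6 = 3.41×10^5 → turbulent
ε/D = 0.061/88.1 = 6.92×10^-4
Swamee-Jain: f = 0.01922
h_f = f(L/D)V²/(2g) = 0.01922·(2480/0.0881)·3.904²/(2·9.81) = 420.3 m

h_f ≈ 420 m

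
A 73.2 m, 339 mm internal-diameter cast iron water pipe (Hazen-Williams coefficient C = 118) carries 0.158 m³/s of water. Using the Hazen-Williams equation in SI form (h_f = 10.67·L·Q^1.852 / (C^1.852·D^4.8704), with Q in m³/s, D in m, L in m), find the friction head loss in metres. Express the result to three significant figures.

h_f = 10.67·73.2·0.158^1.852 / (118^1.852·0.339^4.8704) = 0.7237 m

h_f ≈ 0.724 m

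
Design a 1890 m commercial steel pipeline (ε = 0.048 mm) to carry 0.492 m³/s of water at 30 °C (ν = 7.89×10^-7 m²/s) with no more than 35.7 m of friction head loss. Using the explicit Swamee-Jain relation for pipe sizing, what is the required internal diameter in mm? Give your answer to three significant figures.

D ≈ 429 mm

Swamee-Jain (Type III): D = 0.66·[ε^1.25·(LQ²/(gh_f))^4.75 + ν·Q^9.4·(L/(gh_f))^5.2]^0.04
LQ²/(gh_f) = 1.306; L/(gh_f) = 5.397
Term 1 = ε^1.25·(…)^4.75 = 1.42×10^-5; Term 2 = ν·Q^9.4·(…)^5.2 = 6.44×10^-6
D = 0.66·(1.42×10^-5 + 6.44×10^-6)^0.04 = 0.4287 m = 429 mm
Check: V = 3.41 m/s, Re = 1.85×10^6, f = 0.01314, h_f = 34.3 m ≈ 35.7 m ✓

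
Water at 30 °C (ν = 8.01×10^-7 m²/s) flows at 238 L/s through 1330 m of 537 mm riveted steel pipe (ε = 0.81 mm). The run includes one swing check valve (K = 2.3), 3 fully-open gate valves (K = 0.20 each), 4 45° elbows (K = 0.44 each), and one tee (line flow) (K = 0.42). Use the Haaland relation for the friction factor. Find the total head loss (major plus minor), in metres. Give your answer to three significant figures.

V = 4Q/(πD²) = 1.051 m/s; V²/2g = 0.05628 m
Re = 7.04×10^5, ε/D = 0.00151 → f = 0.02208 (Haaland)
Major: h_f = f(L/D)·V²/2g = 0.02208·2477·0.05628 = 3.078 m
Minor: ΣK = 5.08; h_m = ΣK·V²/2g = 0.2859 m
Total H_L = 3.078 + 0.2859 = 3.364 m

H_L ≈ 3.36 m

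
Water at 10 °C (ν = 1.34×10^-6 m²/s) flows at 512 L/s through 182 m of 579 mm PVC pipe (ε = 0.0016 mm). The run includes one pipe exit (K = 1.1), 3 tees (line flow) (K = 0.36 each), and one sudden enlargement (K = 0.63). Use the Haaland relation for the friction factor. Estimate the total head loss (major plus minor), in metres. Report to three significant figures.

H_L ≈ 1.27 m

V = 4Q/(πD²) = 1.945 m/s; V²/2g = 0.1927 m
Re = 8.40×10^5, ε/D = 2.76×10^-6 → f = 0.01197 (Haaland)
Major: h_f = f(L/D)·V²/2g = 0.01197·314.3·0.1927 = 0.7253 m
Minor: ΣK = 2.81; h_m = ΣK·V²/2g = 0.5416 m
Total H_L = 0.7253 + 0.5416 = 1.267 m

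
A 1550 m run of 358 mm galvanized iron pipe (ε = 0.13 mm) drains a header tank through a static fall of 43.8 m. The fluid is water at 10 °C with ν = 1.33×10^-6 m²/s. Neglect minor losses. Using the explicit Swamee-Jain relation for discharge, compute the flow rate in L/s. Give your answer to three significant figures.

Swamee-Jain (Type II): Q = -0.965·√(gD⁵h_f/L)·ln[ε/(3.7D) + √(3.17ν²L/(gD³h_f))]
√(gD⁵h_f/L) = √(9.81·0.358⁵·43.8/1550) = 0.04038
ε/(3.7D) = 9.81×10^-5; √(3.17ν²L/(gD³h_f)) = 2.10×10^-5
Q = -0.965·0.04038·ln(1.191×10^-4) = 0.3520 m³/s
Check: V = 3.50 m/s, Re = 9.41×10^5, f = 0.01633, h_f = 44.1 m ≈ 43.8 m ✓

Q ≈ 352 L/s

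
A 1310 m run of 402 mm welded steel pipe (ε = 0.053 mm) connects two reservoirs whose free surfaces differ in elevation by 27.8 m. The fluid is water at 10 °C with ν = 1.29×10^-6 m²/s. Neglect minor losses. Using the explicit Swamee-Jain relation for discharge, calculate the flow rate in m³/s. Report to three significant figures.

Q ≈ 0.442 m³/s

Swamee-Jain (Type II): Q = -0.965·√(gD⁵h_f/L)·ln[ε/(3.7D) + √(3.17ν²L/(gD³h_f))]
√(gD⁵h_f/L) = √(9.81·0.402⁵·27.8/1310) = 0.04675
ε/(3.7D) = 3.56×10^-5; √(3.17ν²L/(gD³h_f)) = 1.97×10^-5
Q = -0.965·0.04675·ln(5.538×10^-5) = 0.4422 m³/s
Check: V = 3.48 m/s, Re = 1.09×10^6, f = 0.01387, h_f = 28.0 m ≈ 27.8 m ✓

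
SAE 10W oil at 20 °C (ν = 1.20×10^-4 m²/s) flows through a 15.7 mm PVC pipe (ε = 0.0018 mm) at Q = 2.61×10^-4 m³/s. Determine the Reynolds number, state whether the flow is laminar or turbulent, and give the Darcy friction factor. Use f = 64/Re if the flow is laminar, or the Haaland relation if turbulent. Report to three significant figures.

Re ≈ 176; laminar; f = 64/Re ≈ 0.363

V = 4Q/(πD²) = 1.348 m/s
Re = VD/ν = 1.348·0.0157/1.20×10^-4 = 176
Re < 2300 → laminar → f = 64/Re = 0.3628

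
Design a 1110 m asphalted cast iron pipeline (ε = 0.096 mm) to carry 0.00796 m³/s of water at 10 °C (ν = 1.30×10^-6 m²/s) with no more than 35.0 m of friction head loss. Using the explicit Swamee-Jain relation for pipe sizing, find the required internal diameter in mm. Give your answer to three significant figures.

Swamee-Jain (Type III): D = 0.66·[ε^1.25·(LQ²/(gh_f))^4.75 + ν·Q^9.4·(L/(gh_f))^5.2]^0.04
LQ²/(gh_f) = 2.048×10^-4; L/(gh_f) = 3.233
Term 1 = ε^1.25·(…)^4.75 = 2.86×10^-23; Term 2 = ν·Q^9.4·(…)^5.2 = 1.08×10^-23
D = 0.66·(2.86×10^-23 + 1.08×10^-23)^0.04 = 0.08382 m = 83.8 mm
Check: V = 1.44 m/s, Re = 9.30×10^4, f = 0.02298, h_f = 32.3 m ≈ 35.0 m ✓

D ≈ 83.8 mm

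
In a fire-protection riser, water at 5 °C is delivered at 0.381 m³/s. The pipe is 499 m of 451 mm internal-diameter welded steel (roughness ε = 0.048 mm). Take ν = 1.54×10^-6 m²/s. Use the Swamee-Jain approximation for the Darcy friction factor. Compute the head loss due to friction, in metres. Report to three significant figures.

V = 4Q/(πD²) = 4·0.381/(π·0.451²) = 2.385 m/s
Re = VD/ν = 2.385·0.451/1.54×10^-6 = 6.98×10^5 → turbulent
ε/D = 0.048/451 = 1.06×10^-4
Swamee-Jain: f = 0.01404
h_f = f(L/D)V²/(2g) = 0.01404·(499/0.451)·2.385²/(2·9.81) = 4.504 m

h_f ≈ 4.50 m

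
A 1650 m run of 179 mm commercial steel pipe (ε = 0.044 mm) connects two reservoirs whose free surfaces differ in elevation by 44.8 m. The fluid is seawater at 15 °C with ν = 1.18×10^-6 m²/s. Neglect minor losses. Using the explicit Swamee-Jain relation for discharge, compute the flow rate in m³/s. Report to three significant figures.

Q ≈ 0.0609 m³/s

Swamee-Jain (Type II): Q = -0.965·√(gD⁵h_f/L)·ln[ε/(3.7D) + √(3.17ν²L/(gD³h_f))]
√(gD⁵h_f/L) = √(9.81·0.179⁵·44.8/1650) = 0.006996
ε/(3.7D) = 6.64×10^-5; √(3.17ν²L/(gD³h_f)) = 5.38×10^-5
Q = -0.965·0.006996·ln(1.202×10^-4) = 0.06094 m³/s
Check: V = 2.42 m/s, Re = 3.67×10^5, f = 0.01634, h_f = 45.0 m ≈ 44.8 m ✓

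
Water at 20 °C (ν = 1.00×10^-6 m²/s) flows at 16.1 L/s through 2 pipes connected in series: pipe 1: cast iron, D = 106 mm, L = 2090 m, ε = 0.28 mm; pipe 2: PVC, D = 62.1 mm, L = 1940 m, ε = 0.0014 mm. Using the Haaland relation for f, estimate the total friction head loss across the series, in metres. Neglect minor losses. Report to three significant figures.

Pipe 1: V = 1.824 m/s, Re = 1.93×10^5, ε/D = 0.00264, f = 0.02598, h_1 = f(L/D)V²/2g = 86.90 m
Pipe 2: V = 5.316 m/s, Re = 3.30×10^5, ε/D = 2.25×10^-5, f = 0.01429, h_2 = f(L/D)V²/2g = 643.0 m
Series → Q common, losses add: H = Σh = 729.9 m

H ≈ 730 m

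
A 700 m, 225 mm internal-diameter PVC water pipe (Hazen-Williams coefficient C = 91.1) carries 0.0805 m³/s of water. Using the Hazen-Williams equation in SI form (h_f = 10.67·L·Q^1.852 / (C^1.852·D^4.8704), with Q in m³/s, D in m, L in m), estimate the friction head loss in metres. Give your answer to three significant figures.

h_f = 10.67·700·0.0805^1.852 / (91.1^1.852·0.225^4.8704) = 23.60 m

h_f ≈ 23.6 m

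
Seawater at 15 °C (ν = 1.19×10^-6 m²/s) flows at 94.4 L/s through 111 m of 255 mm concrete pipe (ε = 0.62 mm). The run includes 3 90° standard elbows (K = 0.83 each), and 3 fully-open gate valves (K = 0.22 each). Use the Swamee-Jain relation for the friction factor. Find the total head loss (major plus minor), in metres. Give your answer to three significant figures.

H_L ≈ 2.46 m

V = 4Q/(πD²) = 1.848 m/s; V²/2g = 0.1741 m
Re = 3.96×10^5, ε/D = 0.00243 → f = 0.02521 (Swamee-Jain)
Major: h_f = f(L/D)·V²/2g = 0.02521·435.3·0.1741 = 1.911 m
Minor: ΣK = 3.15; h_m = ΣK·V²/2g = 0.5485 m
Total H_L = 1.911 + 0.5485 = 2.460 m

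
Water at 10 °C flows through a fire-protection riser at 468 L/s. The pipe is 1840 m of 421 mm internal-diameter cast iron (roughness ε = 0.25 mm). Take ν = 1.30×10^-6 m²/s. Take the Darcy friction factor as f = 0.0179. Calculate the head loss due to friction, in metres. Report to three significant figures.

h_f ≈ 45.1 m

V = 4Q/(πD²) = 4·0.468/(π·0.421²) = 3.362 m/s
h_f = f(L/D)V²/(2g) = 0.01790·(1840/0.421)·3.362²/(2·9.81) = 45.07 m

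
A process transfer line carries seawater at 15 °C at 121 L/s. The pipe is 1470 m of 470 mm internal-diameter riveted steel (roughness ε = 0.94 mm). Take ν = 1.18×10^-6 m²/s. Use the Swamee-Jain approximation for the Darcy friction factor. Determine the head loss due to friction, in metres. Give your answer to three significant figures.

V = 4Q/(πD²) = 4·0.121/(π·0.470²) = 0.6974 m/s
Re = VD/ν = 0.6974·0.470/1.18×10^-6 = 2.78×10^5 → turbulent
ε/D = 0.94/470 = 0.00200
Swamee-Jain: f = 0.02422
h_f = f(L/D)V²/(2g) = 0.02422·(1470/0.470)·0.6974²/(2·9.81) = 1.878 m

h_f ≈ 1.88 m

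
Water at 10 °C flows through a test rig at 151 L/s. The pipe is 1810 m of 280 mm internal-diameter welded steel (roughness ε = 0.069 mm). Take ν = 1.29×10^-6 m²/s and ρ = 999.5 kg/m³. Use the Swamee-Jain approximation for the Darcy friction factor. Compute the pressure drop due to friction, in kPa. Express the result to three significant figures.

Δp ≈ 308 kPa

V = 4Q/(πD²) = 4·0.151/(π·0.280²) = 2.452 m/s
Re = VD/ν = 2.452·0.280/1.29×10^-6 = 5.32×10^5 → turbulent
ε/D = 0.069/280 = 2.46×10^-4
Swamee-Jain: f = 0.01585
h_f = f(L/D)V²/(2g) = 0.01585·(1810/0.280)·2.452²/(2·9.81) = 31.41 m
Δp = ρg·h_f = 999.5·9.81·31.41 = 308.0 kPa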